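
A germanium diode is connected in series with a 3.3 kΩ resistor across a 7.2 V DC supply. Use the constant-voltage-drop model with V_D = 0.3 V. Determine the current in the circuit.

KVL around the loop: 7.2 = V_D + I·R = 0.3 + I × 3.3 kΩ.
So I = (7.2 − 0.3) / 3.3 kΩ = 6.9 / 3.3 = 2.09 mA.

I ≈ 2.1 mA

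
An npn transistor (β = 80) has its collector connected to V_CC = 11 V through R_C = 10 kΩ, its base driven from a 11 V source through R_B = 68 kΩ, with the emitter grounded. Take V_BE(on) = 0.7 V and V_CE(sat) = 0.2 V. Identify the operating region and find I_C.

Assume active: I_B = (11 − 0.7)/68 = 0.151 mA, giving I_C = β·I_B = 12.1 mA.
But then V_CE = 11 − 12.1×10 = -110 V < V_CE(sat) = 0.2 V — impossible in the active region.
So the transistor is saturated. With V_CE = 0.2 V, I_C = (V_CC − 0.2)/R_C = 10.8/10 = 1.08 mA.
Check: β·I_B = 12.1 mA > I_C = 1.08 mA, confirming saturation.

saturation; I_C ≈ 1.1 mA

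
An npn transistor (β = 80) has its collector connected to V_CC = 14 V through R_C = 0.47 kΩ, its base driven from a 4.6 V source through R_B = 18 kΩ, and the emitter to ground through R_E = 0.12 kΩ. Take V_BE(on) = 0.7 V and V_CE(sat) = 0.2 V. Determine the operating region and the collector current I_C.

Assume active. Base-emitter loop: I_B = (V_BB − V_BE)/(R_B + (β+1)R_E) = (4.6 − 0.7)/(18 + 81×0.12) = 0.141 mA.
I_C = β·I_B = 80×0.141 = 11.3 mA.
V_CE = V_CC − I_C·R_C − I_E·R_E = 14 − 11.3×0.47 − 11.4×0.12 = 7.34 V > V_CE(sat), so the active-region assumption holds.

active; I_C ≈ 11 mA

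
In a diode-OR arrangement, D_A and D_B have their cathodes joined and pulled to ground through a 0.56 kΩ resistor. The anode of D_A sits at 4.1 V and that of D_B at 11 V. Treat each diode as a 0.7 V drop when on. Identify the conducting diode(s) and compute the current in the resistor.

Only D_B conducts; I_R ≈ 18 mA

Assume both conduct. Then node N would need to be at both 4.1−0.7 = 3.4 V and 11−0.7 = 10.3 V, which is impossible.
Assume only D_B conducts: V_N = 11 − 0.7 = 10.3 V, so I_R = 10.3/0.56 = 18.4 mA.
Check D_A: its anode-to-cathode voltage is 4.1 − 10.3 = -6.2 V < 0.7 V, so it is off. The assumption is consistent.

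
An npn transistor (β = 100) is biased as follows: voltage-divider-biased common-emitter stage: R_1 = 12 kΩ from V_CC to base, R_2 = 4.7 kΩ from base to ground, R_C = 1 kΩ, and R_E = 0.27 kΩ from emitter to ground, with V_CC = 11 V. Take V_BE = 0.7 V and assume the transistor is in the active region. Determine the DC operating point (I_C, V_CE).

Thevenize the base divider: V_Th = V_CC·R_2/(R_1+R_2) = 11×4.7/16.7 = 3.1 V, R_Th = R_1‖R_2 = 3.38 kΩ.
Base-emitter loop: V_Th = I_B·R_Th + V_BE + (β+1)I_B·R_E, so I_B = (3.1 − 0.7) / (3.38 + 101×0.27) = 0.0782 mA.
I_C = β·I_B = 100×0.0782 = 7.82 mA, and I_E = (β+1)I_B = 7.9 mA.
V_CE = V_CC − I_C·R_C − I_E·R_E = 11 − 7.82×1 − 7.9×0.27 = 1.05 V.
V_CE = 1.05 V > 0.2 V confirms active-region operation.

I_C ≈ 7.8 mA, V_CE ≈ 1.1 V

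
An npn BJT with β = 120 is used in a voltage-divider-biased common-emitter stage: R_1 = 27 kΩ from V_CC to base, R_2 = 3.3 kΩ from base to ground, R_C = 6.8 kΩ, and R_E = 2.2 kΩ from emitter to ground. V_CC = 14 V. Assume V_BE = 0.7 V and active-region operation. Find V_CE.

Thevenize the base divider: V_Th = V_CC·R_2/(R_1+R_2) = 14×3.3/30.3 = 1.52 V, R_Th = R_1‖R_2 = 2.94 kΩ.
Base-emitter loop: V_Th = I_B·R_Th + V_BE + (β+1)I_B·R_E, so I_B = (1.52 − 0.7) / (2.94 + 121×2.2) = 0.00306 mA.
I_C = β·I_B = 120×0.00306 = 0.368 mA, and I_E = (β+1)I_B = 0.371 mA.
V_CE = V_CC − I_C·R_C − I_E·R_E = 14 − 0.368×6.8 − 0.371×2.2 = 10.7 V.
V_CE = 10.7 V > 0.2 V confirms active-region operation.

V_CE ≈ 11 V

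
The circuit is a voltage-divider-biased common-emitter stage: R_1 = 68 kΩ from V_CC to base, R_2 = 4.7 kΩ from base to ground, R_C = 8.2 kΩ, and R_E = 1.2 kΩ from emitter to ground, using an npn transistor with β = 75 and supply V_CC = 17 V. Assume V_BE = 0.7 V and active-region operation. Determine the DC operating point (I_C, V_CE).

I_C ≈ 0.31 mA, V_CE ≈ 14 V

Thevenize the base divider: V_Th = V_CC·R_2/(R_1+R_2) = 17×4.7/72.7 = 1.1 V, R_Th = R_1‖R_2 = 4.4 kΩ.
Base-emitter loop: V_Th = I_B·R_Th + V_BE + (β+1)I_B·R_E, so I_B = (1.1 − 0.7) / (4.4 + 76×1.2) = 0.00417 mA.
I_C = β·I_B = 75×0.00417 = 0.313 mA, and I_E = (β+1)I_B = 0.317 mA.
V_CE = V_CC − I_C·R_C − I_E·R_E = 17 − 0.313×8.2 − 0.317×1.2 = 14.1 V.
V_CE = 14.1 V > 0.2 V confirms active-region operation.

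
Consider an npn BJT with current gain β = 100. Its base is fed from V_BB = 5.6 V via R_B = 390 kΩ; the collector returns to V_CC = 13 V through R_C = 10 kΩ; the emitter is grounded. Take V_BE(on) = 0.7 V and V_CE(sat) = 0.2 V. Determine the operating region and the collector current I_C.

Assume active. Base-emitter loop: I_B = (V_BB − V_BE)/R_B = (5.6 − 0.7)/390 = 0.0126 mA.
I_C = β·I_B = 100×0.0126 = 1.26 mA.
V_CE = V_CC − I_C·R_C = 13 − 1.26×10 = 0.436 V > V_CE(sat), so the active-region assumption holds.

active; I_C ≈ 1.3 mA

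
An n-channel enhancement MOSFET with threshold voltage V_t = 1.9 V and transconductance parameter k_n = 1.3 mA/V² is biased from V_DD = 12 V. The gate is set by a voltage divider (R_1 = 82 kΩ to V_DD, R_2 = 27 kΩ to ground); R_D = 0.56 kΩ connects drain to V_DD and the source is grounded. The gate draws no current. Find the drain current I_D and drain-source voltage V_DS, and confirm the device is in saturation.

V_G = V_DD·R_2/(R_1+R_2) = 12×27/109 = 2.97 V. With the source grounded, V_GS = V_G = 2.97 V.
Assume saturation: I_D = (k_n/2)(V_GS − V_t)² = (1.3/2)×(2.97 − 1.9)² = 0.65×1.07² = 0.748 mA.
V_DS = V_DD − I_D·R_D = 12 − 0.748×0.56 = 11.6 V.
Saturation requires V_DS ≥ V_GS − V_t = 1.07 V; 11.6 ≥ 1.07 ✓.

I_D ≈ 0.75 mA, V_DS ≈ 12 V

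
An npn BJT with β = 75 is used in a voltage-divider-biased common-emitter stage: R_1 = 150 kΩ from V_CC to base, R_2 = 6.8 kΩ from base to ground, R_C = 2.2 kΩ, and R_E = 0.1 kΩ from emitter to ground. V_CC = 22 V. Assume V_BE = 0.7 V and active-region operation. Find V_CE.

V_CE ≈ 19 V

Thevenize the base divider: V_Th = V_CC·R_2/(R_1+R_2) = 22×6.8/157 = 0.954 V, R_Th = R_1‖R_2 = 6.51 kΩ.
Base-emitter loop: V_Th = I_B·R_Th + V_BE + (β+1)I_B·R_E, so I_B = (0.954 − 0.7) / (6.51 + 76×0.1) = 0.018 mA.
I_C = β·I_B = 75×0.018 = 1.35 mA, and I_E = (β+1)I_B = 1.37 mA.
V_CE = V_CC − I_C·R_C − I_E·R_E = 22 − 1.35×2.2 − 1.37×0.1 = 18.9 V.
V_CE = 18.9 V > 0.2 V confirms active-region operation.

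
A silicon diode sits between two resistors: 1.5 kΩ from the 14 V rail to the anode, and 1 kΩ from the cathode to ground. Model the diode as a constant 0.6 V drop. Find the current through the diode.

The two resistors are in series with the diode, so KVL gives 14 = I·1.5 + 0.6 + I·1.
I = (14 − 0.6) / (1.5 + 1) kΩ = 13.4 / 2.5 = 5.36 mA.

I ≈ 5.4 mA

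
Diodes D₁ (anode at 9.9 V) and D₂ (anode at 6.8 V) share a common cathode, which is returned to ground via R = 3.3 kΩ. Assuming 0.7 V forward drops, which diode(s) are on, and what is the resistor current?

Assume both conduct. Then node N would need to be at both 9.9−0.7 = 9.2 V and 6.8−0.7 = 6.1 V, which is impossible.
Assume only D₁ conducts: V_N = 9.9 − 0.7 = 9.2 V, so I_R = 9.2/3.3 = 2.79 mA.
Check D₂: its anode-to-cathode voltage is 6.8 − 9.2 = -2.4 V < 0.7 V, so it is off. The assumption is consistent.

Only D₁ conducts; I_R ≈ 2.8 mA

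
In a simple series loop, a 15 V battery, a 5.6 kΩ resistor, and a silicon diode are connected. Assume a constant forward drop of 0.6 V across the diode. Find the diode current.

I ≈ 2.6 mA

KVL around the loop: 15 = V_D + I·R = 0.6 + I × 5.6 kΩ.
So I = (15 − 0.6) / 5.6 kΩ = 14.4 / 5.6 = 2.57 mA.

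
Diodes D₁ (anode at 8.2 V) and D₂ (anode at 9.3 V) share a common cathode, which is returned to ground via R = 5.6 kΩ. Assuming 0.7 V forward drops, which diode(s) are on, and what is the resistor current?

Assume both conduct. Then node N would need to be at both 8.2−0.7 = 7.5 V and 9.3−0.7 = 8.6 V, which is impossible.
Assume only D₂ conducts: V_N = 9.3 − 0.7 = 8.6 V, so I_R = 8.6/5.6 = 1.54 mA.
Check D₁: its anode-to-cathode voltage is 8.2 − 8.6 = -0.4 V < 0.7 V, so it is off. The assumption is consistent.

Only D₂ conducts; I_R ≈ 1.5 mA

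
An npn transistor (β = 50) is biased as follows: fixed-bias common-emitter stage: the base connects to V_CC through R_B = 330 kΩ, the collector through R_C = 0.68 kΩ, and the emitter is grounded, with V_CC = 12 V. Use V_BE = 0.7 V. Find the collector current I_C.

Base loop: V_CC = I_B·R_B + V_BE, so I_B = (12 − 0.7)/330 kΩ = 0.0342 mA.
In the active region I_C = β·I_B = 50 × 0.0342 = 1.71 mA.
Collector loop: V_CE = V_CC − I_C·R_C = 12 − 1.71×0.68 = 10.8 V.
Since V_CE = 10.8 V > V_CE(sat) ≈ 0.2 V, the transistor is in the active region as assumed.

I_C ≈ 1.7 mA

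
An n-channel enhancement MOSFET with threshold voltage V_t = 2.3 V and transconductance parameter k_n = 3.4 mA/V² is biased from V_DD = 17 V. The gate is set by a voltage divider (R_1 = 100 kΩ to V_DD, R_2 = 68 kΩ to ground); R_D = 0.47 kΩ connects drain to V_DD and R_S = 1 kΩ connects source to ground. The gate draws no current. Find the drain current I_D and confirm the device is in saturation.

V_G = V_DD·R_2/(R_1+R_2) = 17×68/168 = 6.88 V.
Assume saturation: I_D = (k_n/2)(V_GS − V_t)² with V_GS = V_G − I_D·R_S = 6.88 − 1·I_D.
Substituting gives 1.7·I_D² − 16.6·I_D + 35.7 = 0, with roots I_D = 3.21 or 6.54 mA.
The root I_D = 6.54 mA gives V_GS = 0.338 V ≤ V_t, so take I_D = 3.21 mA.
Then V_GS = 3.67 V and V_DS = V_DD − I_D(R_D+R_S) = 17 − 3.21×1.47 = 12.3 V.
Saturation requires V_DS ≥ V_GS − V_t = 1.37 V; 12.3 ≥ 1.37 ✓.

I_D ≈ 3.2 mA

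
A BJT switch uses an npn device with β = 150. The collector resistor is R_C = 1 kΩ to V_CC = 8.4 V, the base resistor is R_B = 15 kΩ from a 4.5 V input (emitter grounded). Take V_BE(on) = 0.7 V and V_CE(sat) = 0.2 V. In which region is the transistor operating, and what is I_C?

Assume active: I_B = (4.5 − 0.7)/15 = 0.253 mA, giving I_C = β·I_B = 38 mA.
But then V_CE = 8.4 − 38×1 = -29.6 V < V_CE(sat) = 0.2 V — impossible in the active region.
So the transistor is saturated. With V_CE = 0.2 V, I_C = (V_CC − 0.2)/R_C = 8.2/1 = 8.2 mA.
Check: β·I_B = 38 mA > I_C = 8.2 mA, confirming saturation.

saturation; I_C ≈ 8.2 mA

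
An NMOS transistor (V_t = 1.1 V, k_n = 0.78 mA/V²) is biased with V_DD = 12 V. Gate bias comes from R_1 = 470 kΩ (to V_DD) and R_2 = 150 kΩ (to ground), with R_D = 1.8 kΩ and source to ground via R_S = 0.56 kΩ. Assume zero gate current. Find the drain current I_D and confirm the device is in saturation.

I_D ≈ 0.75 mA

V_G = V_DD·R_2/(R_1+R_2) = 12×150/620 = 2.9 V.
Assume saturation: I_D = (k_n/2)(V_GS − V_t)² with V_GS = V_G − I_D·R_S = 2.9 − 0.56·I_D.
Substituting gives 0.122·I_D² − 1.79·I_D + 1.27 = 0, with roots I_D = 0.748 or 13.9 mA.
The root I_D = 13.9 mA gives V_GS = -4.86 V ≤ V_t, so take I_D = 0.748 mA.
Then V_GS = 2.48 V and V_DS = V_DD − I_D(R_D+R_S) = 12 − 0.748×2.36 = 10.2 V.
Saturation requires V_DS ≥ V_GS − V_t = 1.38 V; 10.2 ≥ 1.38 ✓.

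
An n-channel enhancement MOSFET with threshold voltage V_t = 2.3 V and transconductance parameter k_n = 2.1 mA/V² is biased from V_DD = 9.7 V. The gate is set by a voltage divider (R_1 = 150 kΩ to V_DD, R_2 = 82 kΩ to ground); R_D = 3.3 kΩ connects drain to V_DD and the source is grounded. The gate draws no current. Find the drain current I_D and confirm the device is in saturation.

V_G = V_DD·R_2/(R_1+R_2) = 9.7×82/232 = 3.43 V. With the source grounded, V_GS = V_G = 3.43 V.
Assume saturation: I_D = (k_n/2)(V_GS − V_t)² = (2.1/2)×(3.43 − 2.3)² = 1.05×1.13² = 1.34 mA.
V_DS = V_DD − I_D·R_D = 9.7 − 1.34×3.3 = 5.29 V.
Saturation requires V_DS ≥ V_GS − V_t = 1.13 V; 5.29 ≥ 1.13 ✓.

I_D ≈ 1.3 mA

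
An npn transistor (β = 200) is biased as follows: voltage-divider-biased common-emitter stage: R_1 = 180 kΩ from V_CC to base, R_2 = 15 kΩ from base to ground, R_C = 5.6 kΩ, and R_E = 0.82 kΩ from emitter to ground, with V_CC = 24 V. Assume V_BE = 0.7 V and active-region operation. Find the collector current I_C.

Thevenize the base divider: V_Th = V_CC·R_2/(R_1+R_2) = 24×15/195 = 1.85 V, R_Th = R_1‖R_2 = 13.8 kΩ.
Base-emitter loop: V_Th = I_B·R_Th + V_BE + (β+1)I_B·R_E, so I_B = (1.85 − 0.7) / (13.8 + 201×0.82) = 0.00642 mA.
I_C = β·I_B = 200×0.00642 = 1.28 mA, and I_E = (β+1)I_B = 1.29 mA.
V_CE = V_CC − I_C·R_C − I_E·R_E = 24 − 1.28×5.6 − 1.29×0.82 = 15.8 V.
V_CE = 15.8 V > 0.2 V confirms active-region operation.

I_C ≈ 1.3 mA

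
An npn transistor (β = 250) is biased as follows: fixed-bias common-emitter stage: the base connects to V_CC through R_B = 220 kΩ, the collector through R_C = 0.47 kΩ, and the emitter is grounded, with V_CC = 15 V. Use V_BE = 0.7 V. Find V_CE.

Base loop: V_CC = I_B·R_B + V_BE, so I_B = (15 − 0.7)/220 kΩ = 0.065 mA.
In the active region I_C = β·I_B = 250 × 0.065 = 16.2 mA.
Collector loop: V_CE = V_CC − I_C·R_C = 15 − 16.2×0.47 = 7.36 V.
Since V_CE = 7.36 V > V_CE(sat) ≈ 0.2 V, the transistor is in the active region as assumed.

V_CE ≈ 7.4 V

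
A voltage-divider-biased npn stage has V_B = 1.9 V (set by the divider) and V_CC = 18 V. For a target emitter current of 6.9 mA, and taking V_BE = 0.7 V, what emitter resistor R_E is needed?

R_E ≈ 0.17 kΩ

V_E = V_B − V_BE = 1.9 − 0.7 = 1.2 V.
R_E = V_E / I_E = 1.2 / 6.9 = 0.174 kΩ.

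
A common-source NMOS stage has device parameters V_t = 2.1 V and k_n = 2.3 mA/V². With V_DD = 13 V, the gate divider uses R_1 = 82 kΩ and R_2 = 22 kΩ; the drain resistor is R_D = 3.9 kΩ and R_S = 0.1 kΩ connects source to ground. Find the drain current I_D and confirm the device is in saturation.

V_G = V_DD·R_2/(R_1+R_2) = 13×22/104 = 2.75 V.
Assume saturation: I_D = (k_n/2)(V_GS − V_t)² with V_GS = V_G − I_D·R_S = 2.75 − 0.1·I_D.
Substituting gives 0.0115·I_D² − 1.15·I_D + 0.486 = 0, with roots I_D = 0.424 or 99.5 mA.
The root I_D = 99.5 mA gives V_GS = -7.2 V ≤ V_t, so take I_D = 0.424 mA.
Then V_GS = 2.71 V and V_DS = V_DD − I_D(R_D+R_S) = 13 − 0.424×4 = 11.3 V.
Saturation requires V_DS ≥ V_GS − V_t = 0.608 V; 11.3 ≥ 0.608 ✓.

I_D ≈ 0.42 mA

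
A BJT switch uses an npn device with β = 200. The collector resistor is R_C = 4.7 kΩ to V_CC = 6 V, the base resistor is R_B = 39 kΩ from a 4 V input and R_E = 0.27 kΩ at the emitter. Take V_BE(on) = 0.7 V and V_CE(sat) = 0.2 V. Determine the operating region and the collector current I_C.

saturation; I_C ≈ 1.2 mA

Assume active: I_B = (4 − 0.7)/(39 + 201×0.27) = 0.0354 mA, I_C = β·I_B = 7.08 mA.
Then V_CE = 6 − 7.08×4.7 − 7.11×0.27 = -29.2 V < 0.2 V — the active assumption fails.
Re-solve with V_CE = 0.2 V. KCL at the emitter: V_E/R_E = (V_BB−0.7−V_E)/R_B + (V_CC−0.2−V_E)/R_C, giving V_E = 0.335 V.
I_C = (V_CC − 0.2 − V_E)/R_C = (5.8 − 0.335)/4.7 = 1.16 mA.
Check: I_B = (3.3 − 0.335)/39 = 0.076 mA, and β·I_B = 15.2 mA > I_C, confirming saturation.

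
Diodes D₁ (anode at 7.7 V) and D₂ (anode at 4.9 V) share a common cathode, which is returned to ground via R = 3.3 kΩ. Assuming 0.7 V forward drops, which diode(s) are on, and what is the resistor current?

Only D₁ conducts; I_R ≈ 2.1 mA

Assume both conduct. Then node N would need to be at both 7.7−0.7 = 7 V and 4.9−0.7 = 4.2 V, which is impossible.
Assume only D₁ conducts: V_N = 7.7 − 0.7 = 7 V, so I_R = 7/3.3 = 2.12 mA.
Check D₂: its anode-to-cathode voltage is 4.9 − 7 = -2.1 V < 0.7 V, so it is off. The assumption is consistent.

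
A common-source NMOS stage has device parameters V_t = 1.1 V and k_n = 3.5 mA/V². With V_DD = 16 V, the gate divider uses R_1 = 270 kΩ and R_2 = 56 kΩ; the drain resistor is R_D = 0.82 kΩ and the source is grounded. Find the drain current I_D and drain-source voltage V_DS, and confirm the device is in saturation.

I_D ≈ 4.8 mA, V_DS ≈ 12 V

V_G = V_DD·R_2/(R_1+R_2) = 16×56/326 = 2.75 V. With the source grounded, V_GS = V_G = 2.75 V.
Assume saturation: I_D = (k_n/2)(V_GS − V_t)² = (3.5/2)×(2.75 − 1.1)² = 1.75×1.65² = 4.76 mA.
V_DS = V_DD − I_D·R_D = 16 − 4.76×0.82 = 12.1 V.
Saturation requires V_DS ≥ V_GS − V_t = 1.65 V; 12.1 ≥ 1.65 ✓.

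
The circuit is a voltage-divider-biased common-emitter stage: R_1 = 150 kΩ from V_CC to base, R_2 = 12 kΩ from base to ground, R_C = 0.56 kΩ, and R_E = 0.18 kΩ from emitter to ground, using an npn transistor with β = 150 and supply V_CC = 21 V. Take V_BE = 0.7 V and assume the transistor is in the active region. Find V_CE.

V_CE ≈ 19 V

Thevenize the base divider: V_Th = V_CC·R_2/(R_1+R_2) = 21×12/162 = 1.56 V, R_Th = R_1‖R_2 = 11.1 kΩ.
Base-emitter loop: V_Th = I_B·R_Th + V_BE + (β+1)I_B·R_E, so I_B = (1.56 − 0.7) / (11.1 + 151×0.18) = 0.0223 mA.
I_C = β·I_B = 150×0.0223 = 3.35 mA, and I_E = (β+1)I_B = 3.37 mA.
V_CE = V_CC − I_C·R_C − I_E·R_E = 21 − 3.35×0.56 − 3.37×0.18 = 18.5 V.
V_CE = 18.5 V > 0.2 V confirms active-region operation.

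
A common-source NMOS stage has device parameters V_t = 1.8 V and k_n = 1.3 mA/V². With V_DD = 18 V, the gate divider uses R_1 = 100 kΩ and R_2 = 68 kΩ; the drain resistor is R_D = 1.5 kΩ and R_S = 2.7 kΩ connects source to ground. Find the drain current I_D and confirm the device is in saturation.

V_G = V_DD·R_2/(R_1+R_2) = 18×68/168 = 7.29 V.
Assume saturation: I_D = (k_n/2)(V_GS − V_t)² with V_GS = V_G − I_D·R_S = 7.29 − 2.7·I_D.
Substituting gives 4.74·I_D² − 20.3·I_D + 19.6 = 0, with roots I_D = 1.47 or 2.8 mA.
The root I_D = 2.8 mA gives V_GS = -0.276 V ≤ V_t, so take I_D = 1.47 mA.
Then V_GS = 3.31 V and V_DS = V_DD − I_D(R_D+R_S) = 18 − 1.47×4.2 = 11.8 V.
Saturation requires V_DS ≥ V_GS − V_t = 1.51 V; 11.8 ≥ 1.51 ✓.

I_D ≈ 1.5 mA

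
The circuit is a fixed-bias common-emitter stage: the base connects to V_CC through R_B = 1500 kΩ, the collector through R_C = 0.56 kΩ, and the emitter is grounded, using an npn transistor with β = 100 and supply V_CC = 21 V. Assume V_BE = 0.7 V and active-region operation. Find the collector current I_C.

I_C ≈ 1.4 mA

Base loop: V_CC = I_B·R_B + V_BE, so I_B = (21 − 0.7)/1500 kΩ = 0.0135 mA.
In the active region I_C = β·I_B = 100 × 0.0135 = 1.35 mA.
Collector loop: V_CE = V_CC − I_C·R_C = 21 − 1.35×0.56 = 20.2 V.
Since V_CE = 20.2 V > V_CE(sat) ≈ 0.2 V, the transistor is in the active region as assumed.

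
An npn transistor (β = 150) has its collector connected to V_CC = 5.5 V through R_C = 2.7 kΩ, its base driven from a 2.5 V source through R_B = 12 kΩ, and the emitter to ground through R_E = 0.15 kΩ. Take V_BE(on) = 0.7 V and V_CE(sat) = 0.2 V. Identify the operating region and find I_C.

saturation; I_C ≈ 1.9 mA

Assume active: I_B = (2.5 − 0.7)/(12 + 151×0.15) = 0.0519 mA, I_C = β·I_B = 7.79 mA.
Then V_CE = 5.5 − 7.79×2.7 − 7.84×0.15 = -16.7 V < 0.2 V — the active assumption fails.
Re-solve with V_CE = 0.2 V. KCL at the emitter: V_E/R_E = (V_BB−0.7−V_E)/R_B + (V_CC−0.2−V_E)/R_C, giving V_E = 0.297 V.
I_C = (V_CC − 0.2 − V_E)/R_C = (5.3 − 0.297)/2.7 = 1.85 mA.
Check: I_B = (1.8 − 0.297)/12 = 0.125 mA, and β·I_B = 18.8 mA > I_C, confirming saturation.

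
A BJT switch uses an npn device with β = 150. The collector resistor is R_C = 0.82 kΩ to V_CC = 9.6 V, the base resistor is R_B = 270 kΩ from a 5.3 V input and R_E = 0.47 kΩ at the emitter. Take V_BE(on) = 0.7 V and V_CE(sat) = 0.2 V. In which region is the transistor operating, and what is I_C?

Assume active. Base-emitter loop: I_B = (V_BB − V_BE)/(R_B + (β+1)R_E) = (5.3 − 0.7)/(270 + 151×0.47) = 0.0135 mA.
I_C = β·I_B = 150×0.0135 = 2.02 mA.
V_CE = V_CC − I_C·R_C − I_E·R_E = 9.6 − 2.02×0.82 − 2.04×0.47 = 6.98 V > V_CE(sat), so the active-region assumption holds.

active; I_C ≈ 2 mA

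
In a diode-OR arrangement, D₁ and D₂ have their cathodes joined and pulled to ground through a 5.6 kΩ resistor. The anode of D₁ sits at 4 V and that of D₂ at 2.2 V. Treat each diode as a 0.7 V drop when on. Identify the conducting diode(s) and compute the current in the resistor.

Assume both conduct. Then node N would need to be at both 4−0.7 = 3.3 V and 2.2−0.7 = 1.5 V, which is impossible.
Assume only D₁ conducts: V_N = 4 − 0.7 = 3.3 V, so I_R = 3.3/5.6 = 0.589 mA.
Check D₂: its anode-to-cathode voltage is 2.2 − 3.3 = -1.1 V < 0.7 V, so it is off. The assumption is consistent.

Only D₁ conducts; I_R ≈ 0.59 mA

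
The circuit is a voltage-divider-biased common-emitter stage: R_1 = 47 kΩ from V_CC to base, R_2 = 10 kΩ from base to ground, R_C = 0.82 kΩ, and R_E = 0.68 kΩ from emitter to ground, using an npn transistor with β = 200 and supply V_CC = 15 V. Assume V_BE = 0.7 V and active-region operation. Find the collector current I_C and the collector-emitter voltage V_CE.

I_C ≈ 2.7 mA, V_CE ≈ 11 V

Thevenize the base divider: V_Th = V_CC·R_2/(R_1+R_2) = 15×10/57 = 2.63 V, R_Th = R_1‖R_2 = 8.25 kΩ.
Base-emitter loop: V_Th = I_B·R_Th + V_BE + (β+1)I_B·R_E, so I_B = (2.63 − 0.7) / (8.25 + 201×0.68) = 0.0133 mA.
I_C = β·I_B = 200×0.0133 = 2.67 mA, and I_E = (β+1)I_B = 2.68 mA.
V_CE = V_CC − I_C·R_C − I_E·R_E = 15 − 2.67×0.82 − 2.68×0.68 = 11 V.
V_CE = 11 V > 0.2 V confirms active-region operation.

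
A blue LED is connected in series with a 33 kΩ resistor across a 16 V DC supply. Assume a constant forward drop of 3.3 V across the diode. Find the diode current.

I ≈ 0.38 mA

KVL around the loop: 16 = V_D + I·R = 3.3 + I × 33 kΩ.
So I = (16 − 3.3) / 33 kΩ = 12.7 / 33 = 0.385 mA.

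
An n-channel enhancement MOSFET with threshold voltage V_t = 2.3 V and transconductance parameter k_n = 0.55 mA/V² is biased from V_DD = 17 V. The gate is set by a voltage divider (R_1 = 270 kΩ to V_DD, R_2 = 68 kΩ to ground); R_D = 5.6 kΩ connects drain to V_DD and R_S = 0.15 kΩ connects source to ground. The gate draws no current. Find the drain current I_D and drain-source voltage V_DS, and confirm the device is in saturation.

V_G = V_DD·R_2/(R_1+R_2) = 17×68/338 = 3.42 V.
Assume saturation: I_D = (k_n/2)(V_GS − V_t)² with V_GS = V_G − I_D·R_S = 3.42 − 0.15·I_D.
Substituting gives 0.00619·I_D² − 1.09·I_D + 0.345 = 0, with roots I_D = 0.316 or 176 mA.
The root I_D = 176 mA gives V_GS = -23 V ≤ V_t, so take I_D = 0.316 mA.
Then V_GS = 3.37 V and V_DS = V_DD − I_D(R_D+R_S) = 17 − 0.316×5.75 = 15.2 V.
Saturation requires V_DS ≥ V_GS − V_t = 1.07 V; 15.2 ≥ 1.07 ✓.

I_D ≈ 0.32 mA, V_DS ≈ 15 V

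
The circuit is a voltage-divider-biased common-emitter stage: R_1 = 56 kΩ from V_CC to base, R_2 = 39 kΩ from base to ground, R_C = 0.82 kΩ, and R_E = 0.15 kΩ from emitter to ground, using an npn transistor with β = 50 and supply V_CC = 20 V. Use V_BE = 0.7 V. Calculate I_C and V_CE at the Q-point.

I_C ≈ 12 mA, V_CE ≈ 8.1 V

Thevenize the base divider: V_Th = V_CC·R_2/(R_1+R_2) = 20×39/95 = 8.21 V, R_Th = R_1‖R_2 = 23 kΩ.
Base-emitter loop: V_Th = I_B·R_Th + V_BE + (β+1)I_B·R_E, so I_B = (8.21 − 0.7) / (23 + 51×0.15) = 0.245 mA.
I_C = β·I_B = 50×0.245 = 12.3 mA, and I_E = (β+1)I_B = 12.5 mA.
V_CE = V_CC − I_C·R_C − I_E·R_E = 20 − 12.3×0.82 − 12.5×0.15 = 8.07 V.
V_CE = 8.07 V > 0.2 V confirms active-region operation.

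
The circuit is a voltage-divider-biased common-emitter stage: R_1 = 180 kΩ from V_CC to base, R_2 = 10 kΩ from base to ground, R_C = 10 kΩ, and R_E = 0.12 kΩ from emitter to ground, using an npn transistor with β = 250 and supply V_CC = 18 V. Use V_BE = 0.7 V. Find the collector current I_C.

I_C ≈ 1.6 mA

Thevenize the base divider: V_Th = V_CC·R_2/(R_1+R_2) = 18×10/190 = 0.947 V, R_Th = R_1‖R_2 = 9.47 kΩ.
Base-emitter loop: V_Th = I_B·R_Th + V_BE + (β+1)I_B·R_E, so I_B = (0.947 − 0.7) / (9.47 + 251×0.12) = 0.00625 mA.
I_C = β·I_B = 250×0.00625 = 1.56 mA, and I_E = (β+1)I_B = 1.57 mA.
V_CE = V_CC − I_C·R_C − I_E·R_E = 18 − 1.56×10 − 1.57×0.12 = 2.19 V.
V_CE = 2.19 V > 0.2 V confirms active-region operation.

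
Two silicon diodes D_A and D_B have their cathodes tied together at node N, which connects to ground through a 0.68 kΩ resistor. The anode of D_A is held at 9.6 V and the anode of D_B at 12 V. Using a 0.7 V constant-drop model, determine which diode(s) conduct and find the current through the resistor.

Assume both conduct. Then node N would need to be at both 9.6−0.7 = 8.9 V and 12−0.7 = 11.3 V, which is impossible.
Assume only D_B conducts: V_N = 12 − 0.7 = 11.3 V, so I_R = 11.3/0.68 = 16.6 mA.
Check D_A: its anode-to-cathode voltage is 9.6 − 11.3 = -1.7 V < 0.7 V, so it is off. The assumption is consistent.

Only D_B conducts; I_R ≈ 17 mA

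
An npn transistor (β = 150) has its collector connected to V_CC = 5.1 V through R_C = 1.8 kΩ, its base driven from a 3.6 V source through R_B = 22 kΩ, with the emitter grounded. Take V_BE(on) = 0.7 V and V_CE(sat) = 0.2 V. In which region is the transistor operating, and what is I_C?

saturation; I_C ≈ 2.7 mA

Assume active: I_B = (3.6 − 0.7)/22 = 0.132 mA, giving I_C = β·I_B = 19.8 mA.
But then V_CE = 5.1 − 19.8×1.8 = -30.5 V < V_CE(sat) = 0.2 V — impossible in the active region.
So the transistor is saturated. With V_CE = 0.2 V, I_C = (V_CC − 0.2)/R_C = 4.9/1.8 = 2.72 mA.
Check: β·I_B = 19.8 mA > I_C = 2.72 mA, confirming saturation.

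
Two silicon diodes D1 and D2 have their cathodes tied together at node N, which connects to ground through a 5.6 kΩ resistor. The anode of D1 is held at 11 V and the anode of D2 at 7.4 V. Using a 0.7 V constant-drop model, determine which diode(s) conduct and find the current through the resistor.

Assume both conduct. Then node N would need to be at both 11−0.7 = 10.3 V and 7.4−0.7 = 6.7 V, which is impossible.
Assume only D1 conducts: V_N = 11 − 0.7 = 10.3 V, so I_R = 10.3/5.6 = 1.84 mA.
Check D2: its anode-to-cathode voltage is 7.4 − 10.3 = -2.9 V < 0.7 V, so it is off. The assumption is consistent.

Only D1 conducts; I_R ≈ 1.8 mA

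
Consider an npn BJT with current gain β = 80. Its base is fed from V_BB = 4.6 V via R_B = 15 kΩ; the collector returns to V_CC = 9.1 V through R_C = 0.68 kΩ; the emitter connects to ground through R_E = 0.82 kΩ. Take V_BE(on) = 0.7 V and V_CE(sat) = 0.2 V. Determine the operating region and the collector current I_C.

active; I_C ≈ 3.8 mA

Assume active. Base-emitter loop: I_B = (V_BB − V_BE)/(R_B + (β+1)R_E) = (4.6 − 0.7)/(15 + 81×0.82) = 0.0479 mA.
I_C = β·I_B = 80×0.0479 = 3.83 mA.
V_CE = V_CC − I_C·R_C − I_E·R_E = 9.1 − 3.83×0.68 − 3.88×0.82 = 3.31 V > V_CE(sat), so the active-region assumption holds.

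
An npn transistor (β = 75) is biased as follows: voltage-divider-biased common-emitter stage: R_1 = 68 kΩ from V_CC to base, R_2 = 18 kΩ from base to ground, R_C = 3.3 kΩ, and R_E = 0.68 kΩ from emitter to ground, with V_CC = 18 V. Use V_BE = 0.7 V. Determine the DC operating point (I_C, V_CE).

Thevenize the base divider: V_Th = V_CC·R_2/(R_1+R_2) = 18×18/86 = 3.77 V, R_Th = R_1‖R_2 = 14.2 kΩ.
Base-emitter loop: V_Th = I_B·R_Th + V_BE + (β+1)I_B·R_E, so I_B = (3.77 − 0.7) / (14.2 + 76×0.68) = 0.0465 mA.
I_C = β·I_B = 75×0.0465 = 3.49 mA, and I_E = (β+1)I_B = 3.54 mA.
V_CE = V_CC − I_C·R_C − I_E·R_E = 18 − 3.49×3.3 − 3.54×0.68 = 4.08 V.
V_CE = 4.08 V > 0.2 V confirms active-region operation.

I_C ≈ 3.5 mA, V_CE ≈ 4.1 V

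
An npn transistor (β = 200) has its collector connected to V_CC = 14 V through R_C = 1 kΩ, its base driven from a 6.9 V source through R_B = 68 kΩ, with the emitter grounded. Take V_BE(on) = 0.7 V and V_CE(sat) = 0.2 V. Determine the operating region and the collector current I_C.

saturation; I_C ≈ 14 mA

Assume active: I_B = (6.9 − 0.7)/68 = 0.0912 mA, giving I_C = β·I_B = 18.2 mA.
But then V_CE = 14 − 18.2×1 = -4.24 V < V_CE(sat) = 0.2 V — impossible in the active region.
So the transistor is saturated. With V_CE = 0.2 V, I_C = (V_CC − 0.2)/R_C = 13.8/1 = 13.8 mA.
Check: β·I_B = 18.2 mA > I_C = 13.8 mA, confirming saturation.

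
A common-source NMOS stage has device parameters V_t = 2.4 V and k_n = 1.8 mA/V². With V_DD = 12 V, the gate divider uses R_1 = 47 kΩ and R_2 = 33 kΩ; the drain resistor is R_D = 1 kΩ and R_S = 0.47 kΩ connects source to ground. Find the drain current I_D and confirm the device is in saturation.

I_D ≈ 2.1 mA

V_G = V_DD·R_2/(R_1+R_2) = 12×33/80 = 4.95 V.
Assume saturation: I_D = (k_n/2)(V_GS − V_t)² with V_GS = V_G − I_D·R_S = 4.95 − 0.47·I_D.
Substituting gives 0.199·I_D² − 3.16·I_D + 5.85 = 0, with roots I_D = 2.14 or 13.7 mA.
The root I_D = 13.7 mA gives V_GS = -1.51 V ≤ V_t, so take I_D = 2.14 mA.
Then V_GS = 3.94 V and V_DS = V_DD − I_D(R_D+R_S) = 12 − 2.14×1.47 = 8.85 V.
Saturation requires V_DS ≥ V_GS − V_t = 1.54 V; 8.85 ≥ 1.54 ✓.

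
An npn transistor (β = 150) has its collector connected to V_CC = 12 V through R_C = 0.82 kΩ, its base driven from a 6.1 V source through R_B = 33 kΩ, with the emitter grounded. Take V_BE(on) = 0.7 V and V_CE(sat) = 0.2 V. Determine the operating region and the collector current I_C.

saturation; I_C ≈ 14 mA

Assume active: I_B = (6.1 − 0.7)/33 = 0.164 mA, giving I_C = β·I_B = 24.5 mA.
But then V_CE = 12 − 24.5×0.82 = -8.13 V < V_CE(sat) = 0.2 V — impossible in the active region.
So the transistor is saturated. With V_CE = 0.2 V, I_C = (V_CC − 0.2)/R_C = 11.8/0.82 = 14.4 mA.
Check: β·I_B = 24.5 mA > I_C = 14.4 mA, confirming saturation.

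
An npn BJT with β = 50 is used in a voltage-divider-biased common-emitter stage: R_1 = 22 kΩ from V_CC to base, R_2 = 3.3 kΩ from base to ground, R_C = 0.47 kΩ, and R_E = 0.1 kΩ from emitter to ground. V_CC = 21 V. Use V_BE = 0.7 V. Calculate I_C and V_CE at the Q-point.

Thevenize the base divider: V_Th = V_CC·R_2/(R_1+R_2) = 21×3.3/25.3 = 2.74 V, R_Th = R_1‖R_2 = 2.87 kΩ.
Base-emitter loop: V_Th = I_B·R_Th + V_BE + (β+1)I_B·R_E, so I_B = (2.74 − 0.7) / (2.87 + 51×0.1) = 0.256 mA.
I_C = β·I_B = 50×0.256 = 12.8 mA, and I_E = (β+1)I_B = 13 mA.
V_CE = V_CC − I_C·R_C − I_E·R_E = 21 − 12.8×0.47 − 13×0.1 = 13.7 V.
V_CE = 13.7 V > 0.2 V confirms active-region operation.

I_C ≈ 13 mA, V_CE ≈ 14 V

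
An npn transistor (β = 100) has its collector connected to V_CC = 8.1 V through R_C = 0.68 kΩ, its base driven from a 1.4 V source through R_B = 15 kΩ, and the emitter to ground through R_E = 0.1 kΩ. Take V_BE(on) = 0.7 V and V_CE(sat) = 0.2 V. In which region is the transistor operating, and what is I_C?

active; I_C ≈ 2.8 mA

Assume active. Base-emitter loop: I_B = (V_BB − V_BE)/(R_B + (β+1)R_E) = (1.4 − 0.7)/(15 + 101×0.1) = 0.0279 mA.
I_C = β·I_B = 100×0.0279 = 2.79 mA.
V_CE = V_CC − I_C·R_C − I_E·R_E = 8.1 − 2.79×0.68 − 2.82×0.1 = 5.92 V > V_CE(sat), so the active-region assumption holds.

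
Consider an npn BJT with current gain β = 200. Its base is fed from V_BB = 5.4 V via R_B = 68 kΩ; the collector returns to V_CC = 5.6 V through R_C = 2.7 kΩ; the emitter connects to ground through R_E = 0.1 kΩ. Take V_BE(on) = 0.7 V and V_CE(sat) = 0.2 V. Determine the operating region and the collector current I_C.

saturation; I_C ≈ 1.9 mA

Assume active: I_B = (5.4 − 0.7)/(68 + 201×0.1) = 0.0533 mA, I_C = β·I_B = 10.7 mA.
Then V_CE = 5.6 − 10.7×2.7 − 10.7×0.1 = -24.3 V < 0.2 V — the active assumption fails.
Re-solve with V_CE = 0.2 V. KCL at the emitter: V_E/R_E = (V_BB−0.7−V_E)/R_B + (V_CC−0.2−V_E)/R_C, giving V_E = 0.199 V.
I_C = (V_CC − 0.2 − V_E)/R_C = (5.4 − 0.199)/2.7 = 1.93 mA.
Check: I_B = (4.7 − 0.199)/68 = 0.0662 mA, and β·I_B = 13.2 mA > I_C, confirming saturation.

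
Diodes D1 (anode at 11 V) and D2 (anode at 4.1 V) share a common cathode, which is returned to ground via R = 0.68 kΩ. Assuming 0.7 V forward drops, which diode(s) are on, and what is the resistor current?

Only D1 conducts; I_R ≈ 15 mA

Assume both conduct. Then node N would need to be at both 11−0.7 = 10.3 V and 4.1−0.7 = 3.4 V, which is impossible.
Assume only D1 conducts: V_N = 11 − 0.7 = 10.3 V, so I_R = 10.3/0.68 = 15.1 mA.
Check D2: its anode-to-cathode voltage is 4.1 − 10.3 = -6.2 V < 0.7 V, so it is off. The assumption is consistent.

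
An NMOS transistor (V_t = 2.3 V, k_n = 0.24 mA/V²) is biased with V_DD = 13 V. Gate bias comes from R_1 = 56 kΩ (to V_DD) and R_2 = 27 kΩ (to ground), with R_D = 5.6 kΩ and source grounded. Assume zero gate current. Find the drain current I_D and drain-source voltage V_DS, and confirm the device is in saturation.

I_D ≈ 0.45 mA, V_DS ≈ 10 V

V_G = V_DD·R_2/(R_1+R_2) = 13×27/83 = 4.23 V. With the source grounded, V_GS = V_G = 4.23 V.
Assume saturation: I_D = (k_n/2)(V_GS − V_t)² = (0.24/2)×(4.23 − 2.3)² = 0.12×1.93² = 0.446 mA.
V_DS = V_DD − I_D·R_D = 13 − 0.446×5.6 = 10.5 V.
Saturation requires V_DS ≥ V_GS − V_t = 1.93 V; 10.5 ≥ 1.93 ✓.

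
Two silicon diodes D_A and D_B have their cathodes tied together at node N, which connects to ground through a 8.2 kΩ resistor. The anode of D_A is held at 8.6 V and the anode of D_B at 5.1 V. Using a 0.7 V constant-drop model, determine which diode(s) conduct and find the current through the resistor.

Only D_A conducts; I_R ≈ 0.96 mA

Assume both conduct. Then node N would need to be at both 8.6−0.7 = 7.9 V and 5.1−0.7 = 4.4 V, which is impossible.
Assume only D_A conducts: V_N = 8.6 − 0.7 = 7.9 V, so I_R = 7.9/8.2 = 0.963 mA.
Check D_B: its anode-to-cathode voltage is 5.1 − 7.9 = -2.8 V < 0.7 V, so it is off. The assumption is consistent.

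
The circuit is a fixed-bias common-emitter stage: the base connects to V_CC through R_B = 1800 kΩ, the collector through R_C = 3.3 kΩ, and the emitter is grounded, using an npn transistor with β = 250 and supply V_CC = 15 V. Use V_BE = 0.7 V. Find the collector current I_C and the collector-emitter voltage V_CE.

I_C ≈ 2 mA, V_CE ≈ 8.4 V

Base loop: V_CC = I_B·R_B + V_BE, so I_B = (15 − 0.7)/1800 kΩ = 0.00794 mA.
In the active region I_C = β·I_B = 250 × 0.00794 = 1.99 mA.
Collector loop: V_CE = V_CC − I_C·R_C = 15 − 1.99×3.3 = 8.45 V.
Since V_CE = 8.45 V > V_CE(sat) ≈ 0.2 V, the transistor is in the active region as assumed.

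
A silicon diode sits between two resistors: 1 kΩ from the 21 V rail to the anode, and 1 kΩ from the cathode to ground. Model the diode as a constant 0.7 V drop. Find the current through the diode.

I ≈ 10 mA

The two resistors are in series with the diode, so KVL gives 21 = I·1 + 0.7 + I·1.
I = (21 − 0.7) / (1 + 1) kΩ = 20.3 / 2 = 10.2 mA.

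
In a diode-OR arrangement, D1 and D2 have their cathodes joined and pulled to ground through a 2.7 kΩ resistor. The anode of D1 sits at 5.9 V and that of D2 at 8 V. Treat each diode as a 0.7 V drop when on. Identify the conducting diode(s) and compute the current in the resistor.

Only D2 conducts; I_R ≈ 2.7 mA

Assume both conduct. Then node N would need to be at both 5.9−0.7 = 5.2 V and 8−0.7 = 7.3 V, which is impossible.
Assume only D2 conducts: V_N = 8 − 0.7 = 7.3 V, so I_R = 7.3/2.7 = 2.7 mA.
Check D1: its anode-to-cathode voltage is 5.9 − 7.3 = -1.4 V < 0.7 V, so it is off. The assumption is consistent.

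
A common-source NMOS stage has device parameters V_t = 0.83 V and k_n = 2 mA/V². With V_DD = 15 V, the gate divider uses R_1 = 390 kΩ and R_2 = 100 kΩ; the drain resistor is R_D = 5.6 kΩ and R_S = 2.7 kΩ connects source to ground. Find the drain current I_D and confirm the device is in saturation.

V_G = V_DD·R_2/(R_1+R_2) = 15×100/490 = 3.06 V.
Assume saturation: I_D = (k_n/2)(V_GS − V_t)² with V_GS = V_G − I_D·R_S = 3.06 − 2.7·I_D.
Substituting gives 7.29·I_D² − 13·I_D + 4.98 = 0, with roots I_D = 0.551 or 1.24 mA.
The root I_D = 1.24 mA gives V_GS = -0.283 V ≤ V_t, so take I_D = 0.551 mA.
Then V_GS = 1.57 V and V_DS = V_DD − I_D(R_D+R_S) = 15 − 0.551×8.3 = 10.4 V.
Saturation requires V_DS ≥ V_GS − V_t = 0.743 V; 10.4 ≥ 0.743 ✓.

I_D ≈ 0.55 mA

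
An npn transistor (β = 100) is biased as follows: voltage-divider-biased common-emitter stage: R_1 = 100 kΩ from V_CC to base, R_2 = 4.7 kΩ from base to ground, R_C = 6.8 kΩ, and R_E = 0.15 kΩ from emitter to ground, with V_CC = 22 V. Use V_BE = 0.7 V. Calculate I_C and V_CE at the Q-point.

I_C ≈ 1.5 mA, V_CE ≈ 12 V

Thevenize the base divider: V_Th = V_CC·R_2/(R_1+R_2) = 22×4.7/105 = 0.988 V, R_Th = R_1‖R_2 = 4.49 kΩ.
Base-emitter loop: V_Th = I_B·R_Th + V_BE + (β+1)I_B·R_E, so I_B = (0.988 − 0.7) / (4.49 + 101×0.15) = 0.0146 mA.
I_C = β·I_B = 100×0.0146 = 1.46 mA, and I_E = (β+1)I_B = 1.48 mA.
V_CE = V_CC − I_C·R_C − I_E·R_E = 22 − 1.46×6.8 − 1.48×0.15 = 11.8 V.
V_CE = 11.8 V > 0.2 V confirms active-region operation.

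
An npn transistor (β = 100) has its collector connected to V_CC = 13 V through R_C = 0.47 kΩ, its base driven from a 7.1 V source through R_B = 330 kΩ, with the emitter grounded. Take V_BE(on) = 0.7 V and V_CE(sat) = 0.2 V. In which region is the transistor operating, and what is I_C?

Assume active. Base-emitter loop: I_B = (V_BB − V_BE)/R_B = (7.1 − 0.7)/330 = 0.0194 mA.
I_C = β·I_B = 100×0.0194 = 1.94 mA.
V_CE = V_CC − I_C·R_C = 13 − 1.94×0.47 = 12.1 V > V_CE(sat), so the active-region assumption holds.

active; I_C ≈ 1.9 mA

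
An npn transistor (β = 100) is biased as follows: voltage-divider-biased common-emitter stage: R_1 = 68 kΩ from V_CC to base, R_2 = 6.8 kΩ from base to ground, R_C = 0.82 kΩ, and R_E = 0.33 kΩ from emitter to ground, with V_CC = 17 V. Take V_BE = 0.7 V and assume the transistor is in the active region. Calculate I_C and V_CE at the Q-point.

I_C ≈ 2.1 mA, V_CE ≈ 15 V

Thevenize the base divider: V_Th = V_CC·R_2/(R_1+R_2) = 17×6.8/74.8 = 1.55 V, R_Th = R_1‖R_2 = 6.18 kΩ.
Base-emitter loop: V_Th = I_B·R_Th + V_BE + (β+1)I_B·R_E, so I_B = (1.55 − 0.7) / (6.18 + 101×0.33) = 0.0214 mA.
I_C = β·I_B = 100×0.0214 = 2.14 mA, and I_E = (β+1)I_B = 2.16 mA.
V_CE = V_CC − I_C·R_C − I_E·R_E = 17 − 2.14×0.82 − 2.16×0.33 = 14.5 V.
V_CE = 14.5 V > 0.2 V confirms active-region operation.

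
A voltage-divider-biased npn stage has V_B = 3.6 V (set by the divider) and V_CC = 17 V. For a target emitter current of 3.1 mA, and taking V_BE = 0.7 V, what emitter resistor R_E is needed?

V_E = V_B − V_BE = 3.6 − 0.7 = 2.9 V.
R_E = V_E / I_E = 2.9 / 3.1 = 0.935 kΩ.

R_E ≈ 0.94 kΩ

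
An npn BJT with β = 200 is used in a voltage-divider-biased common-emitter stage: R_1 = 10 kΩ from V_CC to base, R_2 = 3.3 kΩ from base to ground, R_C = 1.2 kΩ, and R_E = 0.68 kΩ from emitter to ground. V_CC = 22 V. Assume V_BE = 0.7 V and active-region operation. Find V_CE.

Thevenize the base divider: V_Th = V_CC·R_2/(R_1+R_2) = 22×3.3/13.3 = 5.46 V, R_Th = R_1‖R_2 = 2.48 kΩ.
Base-emitter loop: V_Th = I_B·R_Th + V_BE + (β+1)I_B·R_E, so I_B = (5.46 − 0.7) / (2.48 + 201×0.68) = 0.0342 mA.
I_C = β·I_B = 200×0.0342 = 6.84 mA, and I_E = (β+1)I_B = 6.87 mA.
V_CE = V_CC − I_C·R_C − I_E·R_E = 22 − 6.84×1.2 − 6.87×0.68 = 9.12 V.
V_CE = 9.12 V > 0.2 V confirms active-region operation.

V_CE ≈ 9.1 V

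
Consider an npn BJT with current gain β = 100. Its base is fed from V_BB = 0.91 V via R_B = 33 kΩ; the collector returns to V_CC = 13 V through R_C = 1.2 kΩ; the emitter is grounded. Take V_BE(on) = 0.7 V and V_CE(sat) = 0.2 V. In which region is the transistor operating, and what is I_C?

active; I_C ≈ 0.64 mA

Assume active. Base-emitter loop: I_B = (V_BB − V_BE)/R_B = (0.91 − 0.7)/33 = 0.00636 mA.
I_C = β·I_B = 100×0.00636 = 0.636 mA.
V_CE = V_CC − I_C·R_C = 13 − 0.636×1.2 = 12.2 V > V_CE(sat), so the active-region assumption holds.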